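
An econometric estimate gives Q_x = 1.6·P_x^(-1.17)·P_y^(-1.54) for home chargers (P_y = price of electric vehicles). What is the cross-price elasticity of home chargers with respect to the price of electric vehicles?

In a log-linear (constant-elasticity) demand function, the coefficient on the exponent of P_y is the cross-price elasticity.
ε = -1.54. Negative, so home chargers and electric vehicles are complements.

-1.54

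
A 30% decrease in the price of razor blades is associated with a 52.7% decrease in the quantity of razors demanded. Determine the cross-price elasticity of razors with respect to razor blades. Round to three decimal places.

1.757

ε = (%ΔQ of razors) / (%ΔP of razor blades) = (-52.7%) / (-30%) ≈ 1.757.
Positive cross-price elasticity: substitutes.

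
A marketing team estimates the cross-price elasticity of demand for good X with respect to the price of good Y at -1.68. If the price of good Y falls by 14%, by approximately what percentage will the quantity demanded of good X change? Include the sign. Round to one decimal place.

%ΔQ ≈ ε × %ΔP of good Y = -1.68 × (-14%) = 23.5%.

23.5%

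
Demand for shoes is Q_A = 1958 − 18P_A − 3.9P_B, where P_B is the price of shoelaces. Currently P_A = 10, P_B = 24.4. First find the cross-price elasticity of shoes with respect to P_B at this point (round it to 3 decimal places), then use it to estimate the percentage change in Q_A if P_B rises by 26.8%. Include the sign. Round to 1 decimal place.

-1.5%

At P_A = 10, P_B = 24.4: Q_A = 1682.84.
∂Q_A/∂P_B = -3.9.
ε = (∂Q_A/∂P_B)(P_B/Q_A) = -3.9000 × 24.4/1682.84 ≈ -0.057.
%ΔQ_A ≈ ε × %ΔP_B = -0.057 × (26.8%) = -1.5%.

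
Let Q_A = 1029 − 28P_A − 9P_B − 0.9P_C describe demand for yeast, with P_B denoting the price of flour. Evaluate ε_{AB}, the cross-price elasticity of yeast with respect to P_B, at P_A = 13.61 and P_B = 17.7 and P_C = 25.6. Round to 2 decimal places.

-0.34

At P_A = 13.61 and P_B = 17.7 and P_C = 25.6: Q_A = 465.58.
∂Q_A/∂P_B = -9.
ε = (∂Q_A/∂P_B)(P_B/Q_A) = -9 × (17.7/465.58) ≈ -0.34.
Since ε < 0, yeast and flour are complements.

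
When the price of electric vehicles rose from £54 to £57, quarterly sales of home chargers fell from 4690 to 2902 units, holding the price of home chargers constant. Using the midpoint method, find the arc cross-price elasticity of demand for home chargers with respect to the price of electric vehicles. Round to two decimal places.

ΔQ_A = 2902 − 4690 = -1788; ΔP_B = 57 − 54 = 3.
Midpoints: Q̄_A = 3796.0, P̄_B = 55.50.
ε = (ΔQ_A/Q̄_A)/(ΔP_B/P̄_B) = (-1788/3796.0)/(3/55.50) ≈ -8.71.

-8.71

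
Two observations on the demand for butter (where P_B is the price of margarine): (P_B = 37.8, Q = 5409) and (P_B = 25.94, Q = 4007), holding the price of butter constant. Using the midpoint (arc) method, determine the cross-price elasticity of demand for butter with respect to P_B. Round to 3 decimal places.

ΔQ_A = 4007 − 5409 = -1402; ΔP_B = 25.94 − 37.8 = -11.86.
Midpoints: Q̄_A = 4708.0, P̄_B = 31.87.
ε = (ΔQ_A/Q̄_A)/(ΔP_B/P̄_B) = (-1402/4708.0)/(-11.86/31.87) ≈ 0.800.

0.800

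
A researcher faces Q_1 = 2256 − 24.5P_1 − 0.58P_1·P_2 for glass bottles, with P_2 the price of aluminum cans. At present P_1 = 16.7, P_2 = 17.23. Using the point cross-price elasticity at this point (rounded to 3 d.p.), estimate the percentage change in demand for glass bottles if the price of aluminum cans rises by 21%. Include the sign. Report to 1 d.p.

-2.1%

At P_1 = 16.7, P_2 = 17.23: Q_1 = 1679.960.
∂Q_1/∂P_2 = -0.58P_1 = -9.6860.
ε = (∂Q_1/∂P_2)(P_2/Q_1) = -9.6860 × 17.23/1679.960 ≈ -0.099.
%ΔQ_1 ≈ ε × %ΔP_2 = -0.099 × (21%) = -2.1%.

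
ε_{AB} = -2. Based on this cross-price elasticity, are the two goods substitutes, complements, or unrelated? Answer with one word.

ε = -2 < 0, so a higher price of good B lowers demand for good A: complements.

complements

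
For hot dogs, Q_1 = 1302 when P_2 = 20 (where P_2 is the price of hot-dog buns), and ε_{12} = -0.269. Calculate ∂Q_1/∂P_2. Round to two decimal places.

-17.51

ε = (∂Q_1/∂P_2)·(P_2/Q_1) ⇒ ∂Q_1/∂P_2 = ε·Q_1/P_2 = -0.269 × 1302/20 ≈ -17.51.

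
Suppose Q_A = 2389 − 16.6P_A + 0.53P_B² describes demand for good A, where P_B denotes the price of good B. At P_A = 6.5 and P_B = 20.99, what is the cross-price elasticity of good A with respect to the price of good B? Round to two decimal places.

At P_A = 6.5 and P_B = 20.99: Q_A = 2514.607.
∂Q_A/∂P_B = 1.06P_B = 1.06(20.99) = 22.2494.
ε = (∂Q_A/∂P_B)(P_B/Q_A) = 22.2494 × (20.99/2514.607) ≈ 0.19.
ε > 0: substitutes.

0.19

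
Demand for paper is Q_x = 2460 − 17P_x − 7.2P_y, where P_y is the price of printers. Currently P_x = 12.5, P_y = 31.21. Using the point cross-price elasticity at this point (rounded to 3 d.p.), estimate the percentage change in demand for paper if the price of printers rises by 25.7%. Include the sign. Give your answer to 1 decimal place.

At P_x = 12.5, P_y = 31.21: Q_x = 2022.788.
∂Q_x/∂P_y = -7.2.
ε = (∂Q_x/∂P_y)(P_y/Q_x) = -7.2000 × 31.21/2022.788 ≈ -0.111.
%ΔQ_x ≈ ε × %ΔP_y = -0.111 × (25.7%) = -2.9%.

-2.9%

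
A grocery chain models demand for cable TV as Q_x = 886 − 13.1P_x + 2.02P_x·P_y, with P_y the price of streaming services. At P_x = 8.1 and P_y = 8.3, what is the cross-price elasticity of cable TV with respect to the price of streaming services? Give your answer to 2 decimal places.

0.15

At P_x = 8.1 and P_y = 8.3: Q_x = 915.695.
∂Q_x/∂P_y = 2.02P_x = 2.02(8.1) = 16.3620.
ε = (∂Q_x/∂P_y)(P_y/Q_x) = 16.3620 × (8.3/915.695) ≈ 0.15.
ε > 0: substitutes.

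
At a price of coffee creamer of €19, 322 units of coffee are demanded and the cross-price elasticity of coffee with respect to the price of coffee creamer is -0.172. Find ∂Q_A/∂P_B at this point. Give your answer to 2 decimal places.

ε = (∂Q_A/∂P_B)·(P_B/Q_A) ⇒ ∂Q_A/∂P_B = ε·Q_A/P_B = -0.172 × 322/19 ≈ -2.91.

-2.91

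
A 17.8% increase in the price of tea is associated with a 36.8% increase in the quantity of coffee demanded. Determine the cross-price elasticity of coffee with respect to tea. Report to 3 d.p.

ε = (%ΔQ of coffee) / (%ΔP of tea) = (36.8%) / (17.8%) ≈ 2.067.
Positive cross-price elasticity: substitutes.

2.067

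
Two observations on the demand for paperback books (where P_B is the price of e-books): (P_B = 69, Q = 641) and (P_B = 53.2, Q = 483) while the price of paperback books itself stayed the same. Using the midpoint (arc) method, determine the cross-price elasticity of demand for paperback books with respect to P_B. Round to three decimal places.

1.087

ΔQ_A = 483 − 641 = -158; ΔP_B = 53.2 − 69 = -15.8.
Midpoints: Q̄_A = 562.0, P̄_B = 61.10.
ε = (ΔQ_A/Q̄_A)/(ΔP_B/P̄_B) = (-158/562.0)/(-15.8/61.10) ≈ 1.087.
ε > 0: paperback books and e-books are substitutes.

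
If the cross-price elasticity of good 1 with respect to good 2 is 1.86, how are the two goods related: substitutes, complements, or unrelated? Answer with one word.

ε = 1.86 > 0, so a higher price of good 2 raises demand for good 1: substitutes.

substitutes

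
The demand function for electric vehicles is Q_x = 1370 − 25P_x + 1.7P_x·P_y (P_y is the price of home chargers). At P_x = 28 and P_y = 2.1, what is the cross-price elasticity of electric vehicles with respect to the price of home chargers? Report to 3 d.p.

0.130

At P_x = 28 and P_y = 2.1: Q_x = 769.96.
∂Q_x/∂P_y = 1.7P_x = 1.7(28) = 47.6000.
ε = (∂Q_x/∂P_y)(P_y/Q_x) = 47.6000 × (2.1/769.96) ≈ 0.130.
ε > 0: substitutes.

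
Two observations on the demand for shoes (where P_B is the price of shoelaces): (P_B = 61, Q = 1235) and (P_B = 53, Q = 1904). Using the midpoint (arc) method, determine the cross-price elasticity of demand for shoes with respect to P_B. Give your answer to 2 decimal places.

-3.04

ΔQ_A = 1904 − 1235 = 669; ΔP_B = 53 − 61 = -8.
Midpoints: Q̄_A = 1569.5, P̄_B = 57.00.
ε = (ΔQ_A/Q̄_A)/(ΔP_B/P̄_B) = (669/1569.5)/(-8/57.00) ≈ -3.04.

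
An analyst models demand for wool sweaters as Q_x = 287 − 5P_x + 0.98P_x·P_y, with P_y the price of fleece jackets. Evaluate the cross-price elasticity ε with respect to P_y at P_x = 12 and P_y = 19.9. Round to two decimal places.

0.51

At P_x = 12 and P_y = 19.9: Q_x = 461.024.
∂Q_x/∂P_y = 0.98P_x = 0.98(12) = 11.7600.
ε = (∂Q_x/∂P_y)(P_y/Q_x) = 11.7600 × (19.9/461.024) ≈ 0.51.
ε > 0: substitutes.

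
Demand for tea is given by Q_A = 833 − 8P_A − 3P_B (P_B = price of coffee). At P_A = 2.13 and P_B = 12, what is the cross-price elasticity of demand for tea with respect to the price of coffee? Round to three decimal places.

At P_A = 2.13 and P_B = 12: Q_A = 779.96.
∂Q_A/∂P_B = -3.
ε = (∂Q_A/∂P_B)(P_B/Q_A) = -3 × (12/779.96) ≈ -0.046.

-0.046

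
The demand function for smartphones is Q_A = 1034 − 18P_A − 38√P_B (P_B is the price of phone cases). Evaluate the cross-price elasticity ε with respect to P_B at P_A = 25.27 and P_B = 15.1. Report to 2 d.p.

-0.17

At P_A = 25.27 and P_B = 15.1: Q_A = 431.477.
∂Q_A/∂P_B = -38/(2√P_B) = -38/(2√15.1) = -4.8895.
ε = (∂Q_A/∂P_B)(P_B/Q_A) = -4.8895 × (15.1/431.477) ≈ -0.17.
ε < 0: complements.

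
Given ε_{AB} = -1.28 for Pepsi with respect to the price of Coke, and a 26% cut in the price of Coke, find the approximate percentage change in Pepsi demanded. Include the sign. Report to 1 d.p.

%ΔQ ≈ ε × %ΔP of Coke = -1.28 × (-26%) = 33.3%.
Demand for Pepsi rises by about 33.3%.

33.3%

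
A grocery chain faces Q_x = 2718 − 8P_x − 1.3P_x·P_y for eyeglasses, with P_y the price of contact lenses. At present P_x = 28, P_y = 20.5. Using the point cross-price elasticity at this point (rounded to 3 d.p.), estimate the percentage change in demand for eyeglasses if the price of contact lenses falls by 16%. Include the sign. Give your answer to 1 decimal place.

At P_x = 28, P_y = 20.5: Q_x = 1747.8.
∂Q_x/∂P_y = -1.3P_x = -36.4000.
ε = (∂Q_x/∂P_y)(P_y/Q_x) = -36.4000 × 20.5/1747.8 ≈ -0.427.
%ΔQ_x ≈ ε × %ΔP_y = -0.427 × (-16%) = 6.8%.

6.8%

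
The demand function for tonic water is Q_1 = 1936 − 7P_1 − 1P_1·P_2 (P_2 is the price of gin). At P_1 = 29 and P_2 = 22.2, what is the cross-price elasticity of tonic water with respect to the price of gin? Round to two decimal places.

-0.59

At P_1 = 29 and P_2 = 22.2: Q_1 = 1089.2.
∂Q_1/∂P_2 = -1P_1 = -1(29) = -29.0000.
ε = (∂Q_1/∂P_2)(P_2/Q_1) = -29.0000 × (22.2/1089.2) ≈ -0.59.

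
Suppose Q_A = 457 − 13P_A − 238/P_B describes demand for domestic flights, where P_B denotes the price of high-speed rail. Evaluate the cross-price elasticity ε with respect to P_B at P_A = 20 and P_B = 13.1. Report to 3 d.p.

At P_A = 20 and P_B = 13.1: Q_A = 178.832.
∂Q_A/∂P_B = 238/P_B² = 1.3869.
ε = (∂Q_A/∂P_B)(P_B/Q_A) = 1.3869 × (13.1/178.832) ≈ 0.102.
ε > 0: substitutes.

0.102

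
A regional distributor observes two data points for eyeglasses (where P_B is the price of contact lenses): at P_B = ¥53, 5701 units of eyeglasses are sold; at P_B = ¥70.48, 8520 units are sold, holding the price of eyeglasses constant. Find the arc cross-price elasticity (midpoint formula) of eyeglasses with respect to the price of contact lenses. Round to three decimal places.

1.400

ΔQ_A = 8520 − 5701 = 2819; ΔP_B = 70.48 − 53 = 17.48.
Midpoints: Q̄_A = 7110.5, P̄_B = 61.74.
ε = (ΔQ_A/Q̄_A)/(ΔP_B/P̄_B) = (2819/7110.5)/(17.48/61.74) ≈ 1.400.
ε > 0: eyeglasses and contact lenses are substitutes.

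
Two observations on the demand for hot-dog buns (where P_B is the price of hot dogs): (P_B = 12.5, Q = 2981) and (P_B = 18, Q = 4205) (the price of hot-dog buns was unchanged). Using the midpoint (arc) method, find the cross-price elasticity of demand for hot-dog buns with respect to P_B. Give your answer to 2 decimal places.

ΔQ_A = 4205 − 2981 = 1224; ΔP_B = 18 − 12.5 = 5.5.
Midpoints: Q̄_A = 3593.0, P̄_B = 15.25.
ε = (ΔQ_A/Q̄_A)/(ΔP_B/P̄_B) = (1224/3593.0)/(5.5/15.25) ≈ 0.94.
ε > 0: hot-dog buns and hot dogs are substitutes.

0.94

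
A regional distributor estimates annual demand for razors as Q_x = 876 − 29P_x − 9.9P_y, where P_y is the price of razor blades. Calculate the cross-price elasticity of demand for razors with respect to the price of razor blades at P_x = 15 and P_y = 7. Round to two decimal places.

-0.19

At P_x = 15 and P_y = 7: Q_x = 371.7.
∂Q_x/∂P_y = -9.9.
ε = (∂Q_x/∂P_y)(P_y/Q_x) = -9.9 × (7/371.7) ≈ -0.19.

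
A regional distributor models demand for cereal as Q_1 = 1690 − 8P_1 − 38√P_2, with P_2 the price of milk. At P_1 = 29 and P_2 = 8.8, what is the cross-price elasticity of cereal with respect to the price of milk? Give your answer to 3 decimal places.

-0.042

At P_1 = 29 and P_2 = 8.8: Q_1 = 1345.274.
∂Q_1/∂P_2 = -38/(2√P_2) = -38/(2√8.8) = -6.4049.
ε = (∂Q_1/∂P_2)(P_2/Q_1) = -6.4049 × (8.8/1345.274) ≈ -0.042.
ε < 0: complements.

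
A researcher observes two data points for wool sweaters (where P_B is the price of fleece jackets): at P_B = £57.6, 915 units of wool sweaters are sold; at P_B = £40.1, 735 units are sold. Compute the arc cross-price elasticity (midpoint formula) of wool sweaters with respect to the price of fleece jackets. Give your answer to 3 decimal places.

ΔQ_A = 735 − 915 = -180; ΔP_B = 40.1 − 57.6 = -17.5.
Midpoints: Q̄_A = 825.0, P̄_B = 48.85.
ε = (ΔQ_A/Q̄_A)/(ΔP_B/P̄_B) = (-180/825.0)/(-17.5/48.85) ≈ 0.609.

0.609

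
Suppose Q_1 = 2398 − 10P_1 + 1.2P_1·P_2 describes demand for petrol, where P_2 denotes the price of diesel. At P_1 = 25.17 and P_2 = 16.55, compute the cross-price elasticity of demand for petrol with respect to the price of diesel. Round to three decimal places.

0.189

At P_1 = 25.17 and P_2 = 16.55: Q_1 = 2646.176.
∂Q_1/∂P_2 = 1.2P_1 = 1.2(25.17) = 30.2040.
ε = (∂Q_1/∂P_2)(P_2/Q_1) = 30.2040 × (16.55/2646.176) ≈ 0.189.
ε > 0: substitutes.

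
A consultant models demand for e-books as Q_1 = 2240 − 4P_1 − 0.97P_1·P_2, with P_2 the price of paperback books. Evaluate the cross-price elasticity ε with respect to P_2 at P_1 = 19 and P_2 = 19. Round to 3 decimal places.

At P_1 = 19 and P_2 = 19: Q_1 = 1813.83.
∂Q_1/∂P_2 = -0.97P_1 = -0.97(19) = -18.4300.
ε = (∂Q_1/∂P_2)(P_2/Q_1) = -18.4300 × (19/1813.83) ≈ -0.193.
ε < 0: complements.

-0.193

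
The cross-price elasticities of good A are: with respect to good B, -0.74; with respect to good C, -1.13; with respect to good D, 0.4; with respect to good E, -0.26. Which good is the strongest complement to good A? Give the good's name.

good C

Complements have ε < 0. The most negative value is -1.13 (good C).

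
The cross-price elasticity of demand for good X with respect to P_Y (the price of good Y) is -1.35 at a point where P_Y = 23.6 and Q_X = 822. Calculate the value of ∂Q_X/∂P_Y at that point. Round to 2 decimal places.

ε = (∂Q_X/∂P_Y)·(P_Y/Q_X) ⇒ ∂Q_X/∂P_Y = ε·Q_X/P_Y = -1.35 × 822/23.6 ≈ -47.02.

-47.02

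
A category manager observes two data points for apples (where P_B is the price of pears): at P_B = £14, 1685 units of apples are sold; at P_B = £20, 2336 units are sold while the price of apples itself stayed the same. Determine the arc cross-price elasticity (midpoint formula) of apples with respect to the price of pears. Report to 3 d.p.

ΔQ_A = 2336 − 1685 = 651; ΔP_B = 20 − 14 = 6.
Midpoints: Q̄_A = 2010.5, P̄_B = 17.00.
ε = (ΔQ_A/Q̄_A)/(ΔP_B/P̄_B) = (651/2010.5)/(6/17.00) ≈ 0.917.
ε > 0: apples and pears are substitutes.

0.917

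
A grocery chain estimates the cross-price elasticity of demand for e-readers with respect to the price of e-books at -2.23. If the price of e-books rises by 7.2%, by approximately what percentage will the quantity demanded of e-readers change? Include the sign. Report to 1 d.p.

%ΔQ ≈ ε × %ΔP of e-books = -2.23 × (7.2%) = -16.1%.

-16.1%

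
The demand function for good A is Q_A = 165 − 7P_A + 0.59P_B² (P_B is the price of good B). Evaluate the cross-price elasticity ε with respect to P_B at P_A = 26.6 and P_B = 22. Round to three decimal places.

2.160

At P_A = 26.6 and P_B = 22: Q_A = 264.36.
∂Q_A/∂P_B = 1.18P_B = 1.18(22) = 25.9600.
ε = (∂Q_A/∂P_B)(P_B/Q_A) = 25.9600 × (22/264.36) ≈ 2.160.
ε > 0: substitutes.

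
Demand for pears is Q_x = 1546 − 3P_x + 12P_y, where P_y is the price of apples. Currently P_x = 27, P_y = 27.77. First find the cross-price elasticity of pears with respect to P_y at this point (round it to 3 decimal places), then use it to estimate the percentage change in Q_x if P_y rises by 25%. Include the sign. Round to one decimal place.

4.6%

At P_x = 27, P_y = 27.77: Q_x = 1798.24.
∂Q_x/∂P_y = 12.
ε = (∂Q_x/∂P_y)(P_y/Q_x) = 12.0000 × 27.77/1798.24 ≈ 0.185.
%ΔQ_x ≈ ε × %ΔP_y = 0.185 × (25%) = 4.6%.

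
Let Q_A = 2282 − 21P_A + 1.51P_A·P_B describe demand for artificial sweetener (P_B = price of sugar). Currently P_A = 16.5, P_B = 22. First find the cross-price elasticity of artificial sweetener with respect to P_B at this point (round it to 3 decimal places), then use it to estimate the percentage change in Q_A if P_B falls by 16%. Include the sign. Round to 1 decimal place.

-3.5%

At P_A = 16.5, P_B = 22: Q_A = 2483.63.
∂Q_A/∂P_B = 1.51P_A = 24.9150.
ε = (∂Q_A/∂P_B)(P_B/Q_A) = 24.9150 × 22/2483.63 ≈ 0.221.
%ΔQ_A ≈ ε × %ΔP_B = 0.221 × (-16%) = -3.5%.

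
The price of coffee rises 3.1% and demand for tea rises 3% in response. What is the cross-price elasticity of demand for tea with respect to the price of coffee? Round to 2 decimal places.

0.97

ε = (%ΔQ of tea) / (%ΔP of coffee) = (3%) / (3.1%) ≈ 0.97.
Positive cross-price elasticity: substitutes.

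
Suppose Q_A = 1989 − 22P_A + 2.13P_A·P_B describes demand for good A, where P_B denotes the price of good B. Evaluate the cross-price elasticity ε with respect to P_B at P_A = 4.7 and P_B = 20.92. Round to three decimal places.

0.100

At P_A = 4.7 and P_B = 20.92: Q_A = 2095.030.
∂Q_A/∂P_B = 2.13P_A = 2.13(4.7) = 10.0110.
ε = (∂Q_A/∂P_B)(P_B/Q_A) = 10.0110 × (20.92/2095.030) ≈ 0.100.
ε > 0: substitutes.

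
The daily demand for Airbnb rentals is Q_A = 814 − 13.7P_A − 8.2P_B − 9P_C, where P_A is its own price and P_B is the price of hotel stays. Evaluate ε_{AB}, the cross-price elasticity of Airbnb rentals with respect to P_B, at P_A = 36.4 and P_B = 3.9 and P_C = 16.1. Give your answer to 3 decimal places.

At P_A = 36.4 and P_B = 3.9 and P_C = 16.1: Q_A = 138.44.
∂Q_A/∂P_B = -8.2.
ε = (∂Q_A/∂P_B)(P_B/Q_A) = -8.2 × (3.9/138.44) ≈ -0.231.
Since ε < 0, Airbnb rentals and hotel stays are complements.

-0.231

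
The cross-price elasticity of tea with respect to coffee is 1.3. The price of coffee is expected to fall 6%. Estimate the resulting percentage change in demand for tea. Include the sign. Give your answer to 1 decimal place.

-7.8%

%ΔQ ≈ ε × %ΔP of coffee = 1.3 × (-6%) = -7.8%.
Demand for tea falls by about 7.8%.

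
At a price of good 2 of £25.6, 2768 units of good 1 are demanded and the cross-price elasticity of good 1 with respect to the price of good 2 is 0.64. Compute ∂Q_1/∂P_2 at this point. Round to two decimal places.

69.20

ε = (∂Q_1/∂P_2)·(P_2/Q_1) ⇒ ∂Q_1/∂P_2 = ε·Q_1/P_2 = 0.64 × 2768/25.6 ≈ 69.20.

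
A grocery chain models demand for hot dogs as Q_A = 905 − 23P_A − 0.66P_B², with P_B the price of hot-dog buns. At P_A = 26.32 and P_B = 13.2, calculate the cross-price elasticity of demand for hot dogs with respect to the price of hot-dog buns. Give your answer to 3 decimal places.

-1.246

At P_A = 26.32 and P_B = 13.2: Q_A = 184.642.
∂Q_A/∂P_B = -1.32P_B = -1.32(13.2) = -17.4240.
ε = (∂Q_A/∂P_B)(P_B/Q_A) = -17.4240 × (13.2/184.642) ≈ -1.246.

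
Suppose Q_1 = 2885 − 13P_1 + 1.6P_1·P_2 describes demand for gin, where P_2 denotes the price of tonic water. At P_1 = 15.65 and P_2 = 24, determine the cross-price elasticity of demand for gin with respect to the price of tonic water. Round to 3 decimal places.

At P_1 = 15.65 and P_2 = 24: Q_1 = 3282.51.
∂Q_1/∂P_2 = 1.6P_1 = 1.6(15.65) = 25.0400.
ε = (∂Q_1/∂P_2)(P_2/Q_1) = 25.0400 × (24/3282.51) ≈ 0.183.

0.183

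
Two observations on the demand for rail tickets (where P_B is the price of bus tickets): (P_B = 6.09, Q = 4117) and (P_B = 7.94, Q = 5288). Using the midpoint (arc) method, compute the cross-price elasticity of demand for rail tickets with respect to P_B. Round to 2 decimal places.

0.94

ΔQ_A = 5288 − 4117 = 1171; ΔP_B = 7.94 − 6.09 = 1.85.
Midpoints: Q̄_A = 4702.5, P̄_B = 7.02.
ε = (ΔQ_A/Q̄_A)/(ΔP_B/P̄_B) = (1171/4702.5)/(1.85/7.02) ≈ 0.94.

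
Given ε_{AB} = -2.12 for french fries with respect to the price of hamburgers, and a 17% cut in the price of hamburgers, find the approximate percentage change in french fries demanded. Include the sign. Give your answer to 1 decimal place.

%ΔQ ≈ ε × %ΔP of hamburgers = -2.12 × (-17%) = 36.0%.

36.0%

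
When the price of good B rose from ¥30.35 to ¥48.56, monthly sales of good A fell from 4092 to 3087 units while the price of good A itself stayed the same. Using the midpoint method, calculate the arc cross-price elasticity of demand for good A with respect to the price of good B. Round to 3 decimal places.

ΔQ_A = 3087 − 4092 = -1005; ΔP_B = 48.56 − 30.35 = 18.21.
Midpoints: Q̄_A = 3589.5, P̄_B = 39.45.
ε = (ΔQ_A/Q̄_A)/(ΔP_B/P̄_B) = (-1005/3589.5)/(18.21/39.45) ≈ -0.607.
ε < 0: good A and good B are complements.

-0.607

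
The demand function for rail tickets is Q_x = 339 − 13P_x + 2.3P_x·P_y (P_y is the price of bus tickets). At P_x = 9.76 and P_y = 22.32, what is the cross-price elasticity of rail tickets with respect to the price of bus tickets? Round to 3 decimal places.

At P_x = 9.76 and P_y = 22.32: Q_x = 713.159.
∂Q_x/∂P_y = 2.3P_x = 2.3(9.76) = 22.4480.
ε = (∂Q_x/∂P_y)(P_y/Q_x) = 22.4480 × (22.32/713.159) ≈ 0.703.

0.703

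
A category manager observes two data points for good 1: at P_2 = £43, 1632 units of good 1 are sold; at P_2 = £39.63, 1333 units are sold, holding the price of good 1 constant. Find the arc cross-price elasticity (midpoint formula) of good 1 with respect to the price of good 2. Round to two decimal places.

2.47

ΔQ_1 = 1333 − 1632 = -299; ΔP_2 = 39.63 − 43 = -3.37.
Midpoints: Q̄_1 = 1482.5, P̄_2 = 41.31.
ε = (ΔQ_1/Q̄_1)/(ΔP_2/P̄_2) = (-299/1482.5)/(-3.37/41.31) ≈ 2.47.
ε > 0: good 1 and good 2 are substitutes.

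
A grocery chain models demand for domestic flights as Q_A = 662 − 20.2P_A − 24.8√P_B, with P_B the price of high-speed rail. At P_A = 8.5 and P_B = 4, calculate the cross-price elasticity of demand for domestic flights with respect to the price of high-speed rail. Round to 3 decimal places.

At P_A = 8.5 and P_B = 4: Q_A = 440.7.
∂Q_A/∂P_B = -24.8/(2√P_B) = -24.8/(2√4) = -6.2000.
ε = (∂Q_A/∂P_B)(P_B/Q_A) = -6.2000 × (4/440.7) ≈ -0.056.
ε < 0: complements.

-0.056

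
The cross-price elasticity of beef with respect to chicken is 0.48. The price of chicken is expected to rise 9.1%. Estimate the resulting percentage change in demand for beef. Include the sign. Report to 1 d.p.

4.4%

%ΔQ ≈ ε × %ΔP of chicken = 0.48 × (9.1%) = 4.4%.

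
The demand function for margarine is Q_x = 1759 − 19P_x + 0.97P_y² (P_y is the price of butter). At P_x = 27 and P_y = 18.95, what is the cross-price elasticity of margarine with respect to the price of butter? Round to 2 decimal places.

At P_x = 27 and P_y = 18.95: Q_x = 1594.329.
∂Q_x/∂P_y = 1.94P_y = 1.94(18.95) = 36.7630.
ε = (∂Q_x/∂P_y)(P_y/Q_x) = 36.7630 × (18.95/1594.329) ≈ 0.44.
ε > 0: substitutes.

0.44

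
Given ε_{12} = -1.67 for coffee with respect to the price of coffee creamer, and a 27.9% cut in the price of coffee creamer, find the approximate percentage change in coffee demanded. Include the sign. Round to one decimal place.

%ΔQ ≈ ε × %ΔP of coffee creamer = -1.67 × (-27.9%) = 46.6%.

46.6%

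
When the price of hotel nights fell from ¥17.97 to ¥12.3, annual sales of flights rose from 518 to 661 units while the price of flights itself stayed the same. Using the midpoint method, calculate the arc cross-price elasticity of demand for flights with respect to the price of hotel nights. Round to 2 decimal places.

-0.65

ΔQ_A = 661 − 518 = 143; ΔP_B = 12.3 − 17.97 = -5.67.
Midpoints: Q̄_A = 589.5, P̄_B = 15.13.
ε = (ΔQ_A/Q̄_A)/(ΔP_B/P̄_B) = (143/589.5)/(-5.67/15.13) ≈ -0.65.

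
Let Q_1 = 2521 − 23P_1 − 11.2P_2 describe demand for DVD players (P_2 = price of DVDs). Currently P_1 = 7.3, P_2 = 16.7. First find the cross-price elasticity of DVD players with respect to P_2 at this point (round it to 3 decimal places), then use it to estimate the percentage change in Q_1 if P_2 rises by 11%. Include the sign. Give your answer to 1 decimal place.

-0.9%

At P_1 = 7.3, P_2 = 16.7: Q_1 = 2166.06.
∂Q_1/∂P_2 = -11.2.
ε = (∂Q_1/∂P_2)(P_2/Q_1) = -11.2000 × 16.7/2166.06 ≈ -0.086.
%ΔQ_1 ≈ ε × %ΔP_2 = -0.086 × (11%) = -0.9%.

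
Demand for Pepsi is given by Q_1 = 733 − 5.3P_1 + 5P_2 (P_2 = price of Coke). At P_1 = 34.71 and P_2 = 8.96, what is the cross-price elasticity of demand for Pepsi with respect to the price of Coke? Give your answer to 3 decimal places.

At P_1 = 34.71 and P_2 = 8.96: Q_1 = 593.837.
∂Q_1/∂P_2 = 5.
ε = (∂Q_1/∂P_2)(P_2/Q_1) = 5 × (8.96/593.837) ≈ 0.075.

0.075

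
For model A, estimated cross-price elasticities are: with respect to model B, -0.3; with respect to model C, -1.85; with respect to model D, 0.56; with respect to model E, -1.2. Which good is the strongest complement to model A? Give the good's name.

Complements have ε < 0. The most negative value is -1.85 (model C).

model C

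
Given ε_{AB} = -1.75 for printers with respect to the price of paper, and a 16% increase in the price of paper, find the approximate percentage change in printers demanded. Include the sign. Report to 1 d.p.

%ΔQ ≈ ε × %ΔP of paper = -1.75 × (16%) = -28.0%.

-28.0%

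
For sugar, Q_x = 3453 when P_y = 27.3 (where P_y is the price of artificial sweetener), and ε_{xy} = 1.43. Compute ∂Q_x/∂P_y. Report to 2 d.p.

180.87

ε = (∂Q_x/∂P_y)·(P_y/Q_x) ⇒ ∂Q_x/∂P_y = ε·Q_x/P_y = 1.43 × 3453/27.3 ≈ 180.87.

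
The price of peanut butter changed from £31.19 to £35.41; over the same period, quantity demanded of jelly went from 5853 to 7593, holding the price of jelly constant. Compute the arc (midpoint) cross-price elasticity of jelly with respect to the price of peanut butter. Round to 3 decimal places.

2.042

ΔQ_A = 7593 − 5853 = 1740; ΔP_B = 35.41 − 31.19 = 4.22.
Midpoints: Q̄_A = 6723.0, P̄_B = 33.30.
ε = (ΔQ_A/Q̄_A)/(ΔP_B/P̄_B) = (1740/6723.0)/(4.22/33.30) ≈ 2.042.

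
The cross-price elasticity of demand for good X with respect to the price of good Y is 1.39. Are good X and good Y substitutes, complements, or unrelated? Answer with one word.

ε = 1.39 > 0, so a higher price of good Y raises demand for good X: substitutes.

substitutes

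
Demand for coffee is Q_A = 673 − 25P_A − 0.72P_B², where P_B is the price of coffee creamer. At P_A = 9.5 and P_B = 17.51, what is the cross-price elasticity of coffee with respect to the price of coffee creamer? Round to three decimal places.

At P_A = 9.5 and P_B = 17.51: Q_A = 214.748.
∂Q_A/∂P_B = -1.44P_B = -1.44(17.51) = -25.2144.
ε = (∂Q_A/∂P_B)(P_B/Q_A) = -25.2144 × (17.51/214.748) ≈ -2.056.
ε < 0: complements.

-2.056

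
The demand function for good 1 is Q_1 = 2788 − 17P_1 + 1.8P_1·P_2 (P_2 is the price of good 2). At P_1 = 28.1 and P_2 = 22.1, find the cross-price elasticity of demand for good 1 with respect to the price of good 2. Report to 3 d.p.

At P_1 = 28.1 and P_2 = 22.1: Q_1 = 3428.118.
∂Q_1/∂P_2 = 1.8P_1 = 1.8(28.1) = 50.5800.
ε = (∂Q_1/∂P_2)(P_2/Q_1) = 50.5800 × (22.1/3428.118) ≈ 0.326.

0.326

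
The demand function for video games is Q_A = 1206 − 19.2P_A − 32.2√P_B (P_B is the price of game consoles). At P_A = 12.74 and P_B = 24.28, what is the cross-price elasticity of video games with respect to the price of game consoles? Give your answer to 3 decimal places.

-0.099

At P_A = 12.74 and P_B = 24.28: Q_A = 802.727.
∂Q_A/∂P_B = -32.2/(2√P_B) = -32.2/(2√24.28) = -3.2674.
ε = (∂Q_A/∂P_B)(P_B/Q_A) = -3.2674 × (24.28/802.727) ≈ -0.099.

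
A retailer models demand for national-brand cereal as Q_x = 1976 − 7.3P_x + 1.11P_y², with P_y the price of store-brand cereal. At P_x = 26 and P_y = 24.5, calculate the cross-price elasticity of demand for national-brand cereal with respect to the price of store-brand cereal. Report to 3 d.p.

0.543

At P_x = 26 and P_y = 24.5: Q_x = 2452.477.
∂Q_x/∂P_y = 2.22P_y = 2.22(24.5) = 54.3900.
ε = (∂Q_x/∂P_y)(P_y/Q_x) = 54.3900 × (24.5/2452.477) ≈ 0.543.
ε > 0: substitutes.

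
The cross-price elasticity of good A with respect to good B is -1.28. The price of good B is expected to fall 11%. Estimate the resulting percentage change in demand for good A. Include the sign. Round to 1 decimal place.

14.1%

%ΔQ ≈ ε × %ΔP of good B = -1.28 × (-11%) = 14.1%.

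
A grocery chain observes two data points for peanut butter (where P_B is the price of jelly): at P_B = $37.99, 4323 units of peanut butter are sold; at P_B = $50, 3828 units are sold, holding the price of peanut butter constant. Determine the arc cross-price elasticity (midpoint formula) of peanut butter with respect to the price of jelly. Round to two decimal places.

-0.44

ΔQ_A = 3828 − 4323 = -495; ΔP_B = 50 − 37.99 = 12.01.
Midpoints: Q̄_A = 4075.5, P̄_B = 44.00.
ε = (ΔQ_A/Q̄_A)/(ΔP_B/P̄_B) = (-495/4075.5)/(12.01/44.00) ≈ -0.44.
ε < 0: peanut butter and jelly are complements.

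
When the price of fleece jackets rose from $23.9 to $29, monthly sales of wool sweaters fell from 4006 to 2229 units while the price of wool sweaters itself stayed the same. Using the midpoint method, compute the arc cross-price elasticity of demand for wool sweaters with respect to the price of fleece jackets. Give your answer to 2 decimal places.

ΔQ_A = 2229 − 4006 = -1777; ΔP_B = 29 − 23.9 = 5.1.
Midpoints: Q̄_A = 3117.5, P̄_B = 26.45.
ε = (ΔQ_A/Q̄_A)/(ΔP_B/P̄_B) = (-1777/3117.5)/(5.1/26.45) ≈ -2.96.

-2.96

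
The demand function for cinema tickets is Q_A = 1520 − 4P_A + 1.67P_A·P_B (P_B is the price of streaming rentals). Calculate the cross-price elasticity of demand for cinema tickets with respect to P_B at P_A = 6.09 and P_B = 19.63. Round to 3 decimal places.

0.118

At P_A = 6.09 and P_B = 19.63: Q_A = 1695.283.
∂Q_A/∂P_B = 1.67P_A = 1.67(6.09) = 10.1703.
ε = (∂Q_A/∂P_B)(P_B/Q_A) = 10.1703 × (19.63/1695.283) ≈ 0.118.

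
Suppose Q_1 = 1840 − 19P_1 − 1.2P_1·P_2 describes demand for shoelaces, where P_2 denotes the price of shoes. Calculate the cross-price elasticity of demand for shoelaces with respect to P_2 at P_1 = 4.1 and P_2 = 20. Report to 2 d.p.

At P_1 = 4.1 and P_2 = 20: Q_1 = 1663.7.
∂Q_1/∂P_2 = -1.2P_1 = -1.2(4.1) = -4.9200.
ε = (∂Q_1/∂P_2)(P_2/Q_1) = -4.9200 × (20/1663.7) ≈ -0.06.

-0.06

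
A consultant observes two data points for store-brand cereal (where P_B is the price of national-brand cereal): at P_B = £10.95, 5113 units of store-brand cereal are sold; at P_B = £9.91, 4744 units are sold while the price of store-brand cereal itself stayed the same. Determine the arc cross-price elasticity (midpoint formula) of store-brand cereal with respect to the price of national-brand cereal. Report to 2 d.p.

0.75

ΔQ_A = 4744 − 5113 = -369; ΔP_B = 9.91 − 10.95 = -1.04.
Midpoints: Q̄_A = 4928.5, P̄_B = 10.43.
ε = (ΔQ_A/Q̄_A)/(ΔP_B/P̄_B) = (-369/4928.5)/(-1.04/10.43) ≈ 0.75.
ε > 0: store-brand cereal and national-brand cereal are substitutes.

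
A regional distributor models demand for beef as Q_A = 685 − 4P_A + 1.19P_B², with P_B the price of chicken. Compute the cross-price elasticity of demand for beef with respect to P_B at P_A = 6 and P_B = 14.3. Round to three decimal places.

At P_A = 6 and P_B = 14.3: Q_A = 904.343.
∂Q_A/∂P_B = 2.38P_B = 2.38(14.3) = 34.0340.
ε = (∂Q_A/∂P_B)(P_B/Q_A) = 34.0340 × (14.3/904.343) ≈ 0.538.
ε > 0: substitutes.

0.538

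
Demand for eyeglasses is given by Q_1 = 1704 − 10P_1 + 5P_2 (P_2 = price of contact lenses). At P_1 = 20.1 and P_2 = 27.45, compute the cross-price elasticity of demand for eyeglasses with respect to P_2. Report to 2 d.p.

At P_1 = 20.1 and P_2 = 27.45: Q_1 = 1640.25.
∂Q_1/∂P_2 = 5.
ε = (∂Q_1/∂P_2)(P_2/Q_1) = 5 × (27.45/1640.25) ≈ 0.08.

0.08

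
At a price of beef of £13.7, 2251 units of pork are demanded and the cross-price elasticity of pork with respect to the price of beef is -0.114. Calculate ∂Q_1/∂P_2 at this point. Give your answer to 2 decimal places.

-18.73

ε = (∂Q_1/∂P_2)·(P_2/Q_1) ⇒ ∂Q_1/∂P_2 = ε·Q_1/P_2 = -0.114 × 2251/13.7 ≈ -18.73.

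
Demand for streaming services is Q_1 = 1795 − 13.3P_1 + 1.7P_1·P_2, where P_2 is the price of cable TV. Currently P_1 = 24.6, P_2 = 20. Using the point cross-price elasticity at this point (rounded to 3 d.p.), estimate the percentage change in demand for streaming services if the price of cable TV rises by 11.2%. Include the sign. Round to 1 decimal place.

4.1%

At P_1 = 24.6, P_2 = 20: Q_1 = 2304.22.
∂Q_1/∂P_2 = 1.7P_1 = 41.8200.
ε = (∂Q_1/∂P_2)(P_2/Q_1) = 41.8200 × 20/2304.22 ≈ 0.363.
%ΔQ_1 ≈ ε × %ΔP_2 = 0.363 × (11.2%) = 4.1%.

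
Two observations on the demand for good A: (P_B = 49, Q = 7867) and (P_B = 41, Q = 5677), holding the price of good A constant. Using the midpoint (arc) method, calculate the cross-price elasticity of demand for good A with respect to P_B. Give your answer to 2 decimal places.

ΔQ_A = 5677 − 7867 = -2190; ΔP_B = 41 − 49 = -8.
Midpoints: Q̄_A = 6772.0, P̄_B = 45.00.
ε = (ΔQ_A/Q̄_A)/(ΔP_B/P̄_B) = (-2190/6772.0)/(-8/45.00) ≈ 1.82.
ε > 0: good A and good B are substitutes.

1.82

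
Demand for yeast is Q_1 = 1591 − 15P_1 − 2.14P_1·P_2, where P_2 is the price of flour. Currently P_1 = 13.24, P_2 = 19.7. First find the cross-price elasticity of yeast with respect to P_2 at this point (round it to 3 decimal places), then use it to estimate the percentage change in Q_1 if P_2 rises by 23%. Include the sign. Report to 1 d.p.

At P_1 = 13.24, P_2 = 19.7: Q_1 = 834.228.
∂Q_1/∂P_2 = -2.14P_1 = -28.3336.
ε = (∂Q_1/∂P_2)(P_2/Q_1) = -28.3336 × 19.7/834.228 ≈ -0.669.
%ΔQ_1 ≈ ε × %ΔP_2 = -0.669 × (23%) = -15.4%.

-15.4%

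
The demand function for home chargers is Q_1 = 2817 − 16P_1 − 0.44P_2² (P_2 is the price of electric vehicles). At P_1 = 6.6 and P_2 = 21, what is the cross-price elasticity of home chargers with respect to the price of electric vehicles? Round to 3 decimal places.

At P_1 = 6.6 and P_2 = 21: Q_1 = 2517.36.
∂Q_1/∂P_2 = -0.88P_2 = -0.88(21) = -18.4800.
ε = (∂Q_1/∂P_2)(P_2/Q_1) = -18.4800 × (21/2517.36) ≈ -0.154.

-0.154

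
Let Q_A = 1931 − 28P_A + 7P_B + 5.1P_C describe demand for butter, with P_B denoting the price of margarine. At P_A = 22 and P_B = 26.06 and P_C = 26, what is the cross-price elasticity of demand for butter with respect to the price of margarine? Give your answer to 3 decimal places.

0.112

At P_A = 22 and P_B = 26.06 and P_C = 26: Q_A = 1630.02.
∂Q_A/∂P_B = 7.
ε = (∂Q_A/∂P_B)(P_B/Q_A) = 7 × (26.06/1630.02) ≈ 0.112.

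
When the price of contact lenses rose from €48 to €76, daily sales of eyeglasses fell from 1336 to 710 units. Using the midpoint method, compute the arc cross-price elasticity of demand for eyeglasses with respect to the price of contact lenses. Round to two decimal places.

-1.35

ΔQ_A = 710 − 1336 = -626; ΔP_B = 76 − 48 = 28.
Midpoints: Q̄_A = 1023.0, P̄_B = 62.00.
ε = (ΔQ_A/Q̄_A)/(ΔP_B/P̄_B) = (-626/1023.0)/(28/62.00) ≈ -1.35.
ε < 0: eyeglasses and contact lenses are complements.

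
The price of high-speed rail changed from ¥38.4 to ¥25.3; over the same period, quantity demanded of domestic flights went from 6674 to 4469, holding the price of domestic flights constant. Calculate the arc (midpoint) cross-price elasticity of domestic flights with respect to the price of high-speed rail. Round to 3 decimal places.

ΔQ_A = 4469 − 6674 = -2205; ΔP_B = 25.3 − 38.4 = -13.1.
Midpoints: Q̄_A = 5571.5, P̄_B = 31.85.
ε = (ΔQ_A/Q̄_A)/(ΔP_B/P̄_B) = (-2205/5571.5)/(-13.1/31.85) ≈ 0.962.

0.962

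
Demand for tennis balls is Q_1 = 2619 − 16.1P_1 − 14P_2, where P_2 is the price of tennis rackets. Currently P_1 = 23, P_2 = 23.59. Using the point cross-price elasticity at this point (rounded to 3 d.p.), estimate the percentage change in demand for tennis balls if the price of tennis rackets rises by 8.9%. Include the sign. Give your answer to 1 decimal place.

-1.5%

At P_1 = 23, P_2 = 23.59: Q_1 = 1918.44.
∂Q_1/∂P_2 = -14.
ε = (∂Q_1/∂P_2)(P_2/Q_1) = -14.0000 × 23.59/1918.44 ≈ -0.172.
%ΔQ_1 ≈ ε × %ΔP_2 = -0.172 × (8.9%) = -1.5%.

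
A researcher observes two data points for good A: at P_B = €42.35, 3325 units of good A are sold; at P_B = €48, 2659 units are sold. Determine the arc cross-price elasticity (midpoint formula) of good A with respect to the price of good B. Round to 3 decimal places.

ΔQ_A = 2659 − 3325 = -666; ΔP_B = 48 − 42.35 = 5.65.
Midpoints: Q̄_A = 2992.0, P̄_B = 45.17.
ε = (ΔQ_A/Q̄_A)/(ΔP_B/P̄_B) = (-666/2992.0)/(5.65/45.17) ≈ -1.780.
ε < 0: good A and good B are complements.

-1.780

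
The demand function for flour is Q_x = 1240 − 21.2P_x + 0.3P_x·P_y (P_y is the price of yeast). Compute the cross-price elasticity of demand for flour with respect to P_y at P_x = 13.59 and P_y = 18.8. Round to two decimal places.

At P_x = 13.59 and P_y = 18.8: Q_x = 1028.540.
∂Q_x/∂P_y = 0.3P_x = 0.3(13.59) = 4.0770.
ε = (∂Q_x/∂P_y)(P_y/Q_x) = 4.0770 × (18.8/1028.540) ≈ 0.07.

0.07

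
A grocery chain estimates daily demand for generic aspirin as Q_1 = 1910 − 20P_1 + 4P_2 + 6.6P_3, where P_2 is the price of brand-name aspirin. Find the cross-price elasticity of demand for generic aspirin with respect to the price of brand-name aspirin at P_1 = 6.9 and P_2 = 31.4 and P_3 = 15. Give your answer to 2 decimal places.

At P_1 = 6.9 and P_2 = 31.4 and P_3 = 15: Q_1 = 1996.6.
∂Q_1/∂P_2 = 4.
ε = (∂Q_1/∂P_2)(P_2/Q_1) = 4 × (31.4/1996.6) ≈ 0.06.

0.06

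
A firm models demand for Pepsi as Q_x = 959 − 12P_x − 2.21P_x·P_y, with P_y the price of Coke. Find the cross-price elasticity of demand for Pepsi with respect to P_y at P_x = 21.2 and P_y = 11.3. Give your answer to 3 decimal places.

At P_x = 21.2 and P_y = 11.3: Q_x = 175.172.
∂Q_x/∂P_y = -2.21P_x = -2.21(21.2) = -46.8520.
ε = (∂Q_x/∂P_y)(P_y/Q_x) = -46.8520 × (11.3/175.172) ≈ -3.022.
ε < 0: complements.

-3.022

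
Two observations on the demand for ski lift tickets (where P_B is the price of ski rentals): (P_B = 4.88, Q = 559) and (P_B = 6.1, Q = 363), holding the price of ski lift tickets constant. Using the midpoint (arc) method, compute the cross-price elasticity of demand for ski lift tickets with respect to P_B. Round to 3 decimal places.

ΔQ_A = 363 − 559 = -196; ΔP_B = 6.1 − 4.88 = 1.22.
Midpoints: Q̄_A = 461.0, P̄_B = 5.49.
ε = (ΔQ_A/Q̄_A)/(ΔP_B/P̄_B) = (-196/461.0)/(1.22/5.49) ≈ -1.913.

-1.913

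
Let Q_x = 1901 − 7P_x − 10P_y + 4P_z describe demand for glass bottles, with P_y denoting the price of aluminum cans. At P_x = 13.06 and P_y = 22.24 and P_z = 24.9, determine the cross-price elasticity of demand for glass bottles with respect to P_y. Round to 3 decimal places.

-0.132

At P_x = 13.06 and P_y = 22.24 and P_z = 24.9: Q_x = 1686.78.
∂Q_x/∂P_y = -10.
ε = (∂Q_x/∂P_y)(P_y/Q_x) = -10 × (22.24/1686.78) ≈ -0.132.
Since ε < 0, glass bottles and aluminum cans are complements.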